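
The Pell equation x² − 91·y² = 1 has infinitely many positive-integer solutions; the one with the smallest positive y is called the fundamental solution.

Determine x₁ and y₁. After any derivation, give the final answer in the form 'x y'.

[9; 1,1,5,1,5,1,1,18] for √91; ℓ=8 ⇒ convergent index 7
a_0=9:  p_0=9·1+0=9,  q_0=9·0+1=1
a_1=1:  p_1=1·9+1=10,  q_1=1·1+0=1
a_2=1:  p_2=1·10+9=19,  q_2=1·1+1=2
a_3=5:  p_3=5·19+10=105,  q_3=5·2+1=11
…
a_5=5:  p_5=5·124+105=725,  q_5=5·13+11=76
a_6=1:  p_6=1·725+124=849,  q_6=1·76+13=89
a_7=1:  p_7=1·849+725=1574,  q_7=1·89+76=165
→ (1574, 165).  Check: 1574²=2477476, 91·165²=2477475, difference 1.

1574 165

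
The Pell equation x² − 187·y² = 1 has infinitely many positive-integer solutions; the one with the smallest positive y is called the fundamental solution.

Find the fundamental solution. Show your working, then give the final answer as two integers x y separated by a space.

1682 123

d=187: √d = [13; 1,2,13,2,1,26] (ℓ=6, even), read p_5/q_5
a_0=13:  p_0=13·1+0=13,  q_0=13·0+1=1
a_1=1:  p_1=1·13+1=14,  q_1=1·1+0=1
…
a_4=2:  p_4=2·547+41=1135,  q_4=2·40+3=83
a_5=1:  p_5=1·1135+547=1682,  q_5=1·83+40=123
→ (1682, 123).  Check: 1682²=2829124, 187·123²=2829123, difference 1.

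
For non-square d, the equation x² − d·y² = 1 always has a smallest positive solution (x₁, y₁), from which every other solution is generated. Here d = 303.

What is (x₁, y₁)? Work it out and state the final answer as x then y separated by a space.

2524 145

√303 = [17; 2,2,5,2,2,34, …], period ℓ=6 (even) → k=5
a_0=17:  p_0=17·1+0=17,  q_0=17·0+1=1
a_1=2:  p_1=2·17+1=35,  q_1=2·1+0=2
…
a_3=5:  p_3=5·87+35=470,  q_3=5·5+2=27
a_4=2:  p_4=2·470+87=1027,  q_4=2·27+5=59
a_5=2:  p_5=2·1027+470=2524,  q_5=2·59+27=145
(x₁, y₁) = (2524, 145);  2524² − 303·145² = 1 ✓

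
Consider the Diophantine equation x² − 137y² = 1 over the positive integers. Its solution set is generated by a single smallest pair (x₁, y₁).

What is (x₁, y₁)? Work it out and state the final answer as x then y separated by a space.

6083073 519712

√137 = [11; 1,2,2,1,1,2,2,1,22, …], period ℓ=9 (odd) → k=17
step 0: (11, 1)  from 11·(1,0) + (0,1)
step 1: (12, 1)  from 1·(11,1) + (1,0)
step 2: (35, 3)  from 2·(12,1) + (11,1)
…
step 5: (199, 17)  from 1·(117,10) + (82,7)
step 6: (515, 44)  from 2·(199,17) + (117,10)
step 7: (1229, 105)  from 2·(515,44) + (199,17)
step 8: (1744, 149)  from 1·(1229,105) + (515,44)
…
step 10: (41341, 3532)  from 1·(39597,3383) + (1744,149)
…
step 16: (4286741, 366241)  from 2·(1796332,153471) + (694077,59299)
step 17: (6083073, 519712)  from 1·(4286741,366241) + (1796332,153471)
→ (6083073, 519712).  Check: 6083073²=37003777123329, 137·519712²=37003777123328, difference 1.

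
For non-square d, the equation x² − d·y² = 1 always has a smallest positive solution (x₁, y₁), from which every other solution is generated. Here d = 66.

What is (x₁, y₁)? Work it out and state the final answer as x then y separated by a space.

[8; 8,16] for √66; ℓ=2 ⇒ convergent index 1
k=0  a_k=8  p_k/q_k = 8/1
k=1  a_k=8  p_k/q_k = 65/8
→ (65, 8).  Check: 65²=4225, 66·8²=4224, difference 1.

65 8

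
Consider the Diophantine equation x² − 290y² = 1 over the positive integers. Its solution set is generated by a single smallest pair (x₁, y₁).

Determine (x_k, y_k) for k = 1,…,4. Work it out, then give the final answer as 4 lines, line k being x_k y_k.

√290 → a₀=17, period (34); ℓ=1 odd so k=1
step 0: (17, 1)  from 17·(1,0) + (0,1)
step 1: (579, 34)  from 34·(17,1) + (1,0)
→ (579, 34).  Check: 579²=335241, 290·34²=335240, difference 1.
(x_2, y_2) = (579·579 + 290·34·34, 579·34 + 34·579) = (670481, 39372)
(x_3, y_3) = (579·670481 + 290·34·39372, 579·39372 + 34·670481) = (776416419, 45592742)
(x_4, y_4) = (579·776416419 + 290·34·45592742, 579·45592742 + 34·776416419) = (899089542721, 52796355864)

579 34
670481 39372
776416419 45592742
899089542721 52796355864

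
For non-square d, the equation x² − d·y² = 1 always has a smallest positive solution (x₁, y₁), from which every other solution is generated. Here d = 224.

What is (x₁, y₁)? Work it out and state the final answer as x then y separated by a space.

√224 = [14; 1,28, …], period ℓ=2 (even) → k=1
step 0: (14, 1)  from 14·(1,0) + (0,1)
step 1: (15, 1)  from 1·(14,1) + (1,0)
→ (15, 1).  Check: 15²=225, 224·1²=224, difference 1.

15 1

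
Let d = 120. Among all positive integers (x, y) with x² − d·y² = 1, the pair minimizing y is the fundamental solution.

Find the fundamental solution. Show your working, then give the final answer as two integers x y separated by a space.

[10; 1,20] for √120; ℓ=2 ⇒ convergent index 1
step 0: (10, 1)  from 10·(1,0) + (0,1)
step 1: (11, 1)  from 1·(10,1) + (1,0)
fundamental: x₁=11, y₁=1  (since 121 − 120·1 = 1)

11 1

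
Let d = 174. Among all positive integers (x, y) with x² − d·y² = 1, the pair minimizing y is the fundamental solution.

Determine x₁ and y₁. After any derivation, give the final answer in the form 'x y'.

d=174: √d = [13; 5,4,5,26] (ℓ=4, even), read p_3/q_3
a_0=13:  p_0=13·1+0=13,  q_0=13·0+1=1
…
a_2=4:  p_2=4·66+13=277,  q_2=4·5+1=21
a_3=5:  p_3=5·277+66=1451,  q_3=5·21+5=110
fundamental: x₁=1451, y₁=110  (since 2105401 − 174·12100 = 1)

1451 110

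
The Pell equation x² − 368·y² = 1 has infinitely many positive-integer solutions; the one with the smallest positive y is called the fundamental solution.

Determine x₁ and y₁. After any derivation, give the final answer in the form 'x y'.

√368 = [19; 5,2,5,38, …], period ℓ=4 (even) → k=3
k=0  a_k=19  p_k/q_k = 19/1
k=1  a_k=5  p_k/q_k = 96/5
k=2  a_k=2  p_k/q_k = 211/11
k=3  a_k=5  p_k/q_k = 1151/60
fundamental: x₁=1151, y₁=60  (since 1324801 − 368·3600 = 1)

1151 60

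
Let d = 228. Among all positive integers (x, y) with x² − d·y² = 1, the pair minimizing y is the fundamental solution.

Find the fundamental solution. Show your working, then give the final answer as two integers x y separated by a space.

151 10

[15; 10,30] for √228; ℓ=2 ⇒ convergent index 1
step 0: (15, 1)  from 15·(1,0) + (0,1)
step 1: (151, 10)  from 10·(15,1) + (1,0)
fundamental: x₁=151, y₁=10  (since 22801 − 228·100 = 1)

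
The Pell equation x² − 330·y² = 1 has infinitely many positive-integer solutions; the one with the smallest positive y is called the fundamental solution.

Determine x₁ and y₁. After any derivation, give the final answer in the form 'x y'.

109 6

√330 → a₀=18, period (6,36); ℓ=2 even so k=1
i=0: a=18 ⇒ p=18, q=1
i=1: a=6 ⇒ p=109, q=6
fundamental: x₁=109, y₁=6  (since 11881 − 330·36 = 1)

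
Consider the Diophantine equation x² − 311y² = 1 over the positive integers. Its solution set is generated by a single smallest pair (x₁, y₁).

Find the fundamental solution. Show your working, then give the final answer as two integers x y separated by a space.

16883880 957397

√311 = [17; 1,1,1,2,1,…,1,1,34, …], period ℓ=16 (even) → k=15
a_0=17:  p_0=17·1+0=17,  q_0=17·0+1=1
a_1=1:  p_1=1·17+1=18,  q_1=1·1+0=1
a_2=1:  p_2=1·18+17=35,  q_2=1·1+1=2
a_3=1:  p_3=1·35+18=53,  q_3=1·2+1=3
…
a_6=6:  p_6=6·194+141=1305,  q_6=6·11+8=74
a_7=3:  p_7=3·1305+194=4109,  q_7=3·74+11=233
…
a_13=1:  p_13=1·4565134+1594239=6159373,  q_13=1·258865+90401=349266
a_14=1:  p_14=1·6159373+4565134=10724507,  q_14=1·349266+258865=608131
a_15=1:  p_15=1·10724507+6159373=16883880,  q_15=1·608131+349266=957397
(x₁, y₁) = (16883880, 957397);  16883880² − 311·957397² = 1 ✓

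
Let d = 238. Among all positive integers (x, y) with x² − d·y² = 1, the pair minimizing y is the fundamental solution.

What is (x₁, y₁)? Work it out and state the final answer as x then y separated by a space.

√238 = [15; 2,2,1,14,1,2,2,30, …], period ℓ=8 (even) → k=7
a_0=15:  p_0=15·1+0=15,  q_0=15·0+1=1
a_1=2:  p_1=2·15+1=31,  q_1=2·1+0=2
…
a_3=1:  p_3=1·77+31=108,  q_3=1·5+2=7
a_4=14:  p_4=14·108+77=1589,  q_4=14·7+5=103
a_5=1:  p_5=1·1589+108=1697,  q_5=1·103+7=110
a_6=2:  p_6=2·1697+1589=4983,  q_6=2·110+103=323
a_7=2:  p_7=2·4983+1697=11663,  q_7=2·323+110=756
→ (11663, 756).  Check: 11663²=136025569, 238·756²=136025568, difference 1.

11663 756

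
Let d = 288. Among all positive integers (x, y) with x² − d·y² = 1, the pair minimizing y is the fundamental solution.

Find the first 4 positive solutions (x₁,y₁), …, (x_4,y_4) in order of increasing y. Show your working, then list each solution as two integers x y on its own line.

17 1
577 34
19601 1155
665857 39236

√288 → a₀=16, period (1,32); ℓ=2 even so k=1
a_0=16:  p_0=16·1+0=16,  q_0=16·0+1=1
a_1=1:  p_1=1·16+1=17,  q_1=1·1+0=1
→ (17, 1).  Check: 17²=289, 288·1²=288, difference 1.
(17+1√288)^2 = 577 + 34√288
(17+1√288)^3 = 19601 + 1155√288
(17+1√288)^4 = 665857 + 39236√288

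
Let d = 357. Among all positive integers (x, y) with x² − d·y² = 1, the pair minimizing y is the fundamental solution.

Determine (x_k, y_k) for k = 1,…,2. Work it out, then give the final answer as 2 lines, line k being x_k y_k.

3401 180
23133601 1224360

d=357: √d = [18; 1,8,2,8,1,36] (ℓ=6, even), read p_5/q_5
step 0: (18, 1)  from 18·(1,0) + (0,1)
step 1: (19, 1)  from 1·(18,1) + (1,0)
step 2: (170, 9)  from 8·(19,1) + (18,1)
…
step 4: (3042, 161)  from 8·(359,19) + (170,9)
step 5: (3401, 180)  from 1·(3042,161) + (359,19)
→ (3401, 180).  Check: 3401²=11566801, 357·180²=11566800, difference 1.
(3401+180√357)^2 = 23133601 + 1224360√357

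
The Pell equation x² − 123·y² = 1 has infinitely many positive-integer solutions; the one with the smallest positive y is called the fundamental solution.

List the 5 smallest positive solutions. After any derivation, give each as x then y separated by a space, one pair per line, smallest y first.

d=123: √d = [11; 11,22] (ℓ=2, even), read p_1/q_1
k=0  a_k=11  p_k/q_k = 11/1
k=1  a_k=11  p_k/q_k = 122/11
(x₁, y₁) = (122, 11);  122² − 123·11² = 1 ✓
k=2:  x_2 = 122·122+123·11·11 = 29767,  y_2 = 122·11+11·122 = 2684
k=3:  x_3 = 122·29767+123·11·2684 = 7263026,  y_3 = 122·2684+11·29767 = 654885
k=4:  x_4 = 122·7263026+123·11·654885 = 1772148577,  y_4 = 122·654885+11·7263026 = 159789256
k=5:  x_5 = 122·1772148577+123·11·159789256 = 432396989762,  y_5 = 122·159789256+11·1772148577 = 38987923579

122 11
29767 2684
7263026 654885
1772148577 159789256
432396989762 38987923579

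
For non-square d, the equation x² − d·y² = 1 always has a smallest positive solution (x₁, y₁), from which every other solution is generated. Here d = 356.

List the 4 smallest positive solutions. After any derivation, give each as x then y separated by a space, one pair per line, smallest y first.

500001 26500
500002000001 26500053000
500003000004500001 26500106000079500
500004000010000008000001 26500159000265000106000

d=356: √d = [18; 1,6,1,1,2,…,6,1,36] (ℓ=14, even), read p_13/q_13
i=0: a=18 ⇒ p=18, q=1
…
i=2: a=6 ⇒ p=132, q=7
…
i=4: a=1 ⇒ p=283, q=15
i=5: a=2 ⇒ p=717, q=38
…
i=8: a=1 ⇒ p=9717, q=515
…
i=10: a=1 ⇒ p=37868, q=2007
i=11: a=1 ⇒ p=66019, q=3499
i=12: a=6 ⇒ p=433982, q=23001
i=13: a=1 ⇒ p=500001, q=26500
(x₁, y₁) = (500001, 26500);  500001² − 356·26500² = 1 ✓
(500001+26500√356)^2 = 500002000001 + 26500053000√356
(500001+26500√356)^3 = 500003000004500001 + 26500106000079500√356
(500001+26500√356)^4 = 500004000010000008000001 + 26500159000265000106000√356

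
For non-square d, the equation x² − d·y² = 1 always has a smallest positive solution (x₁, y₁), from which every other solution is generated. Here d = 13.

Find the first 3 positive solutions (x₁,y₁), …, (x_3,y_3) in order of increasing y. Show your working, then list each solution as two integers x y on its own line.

√13 = [3; 1,1,1,1,6, …], period ℓ=5 (odd) → k=9
i=0: a=3 ⇒ p=3, q=1
i=1: a=1 ⇒ p=4, q=1
i=2: a=1 ⇒ p=7, q=2
i=3: a=1 ⇒ p=11, q=3
…
i=7: a=1 ⇒ p=256, q=71
i=8: a=1 ⇒ p=393, q=109
i=9: a=1 ⇒ p=649, q=180
(x₁, y₁) = (649, 180);  649² − 13·180² = 1 ✓
(649+180√13)^2 = 842401 + 233640√13
(649+180√13)^3 = 1093435849 + 303264540√13

649 180
842401 233640
1093435849 303264540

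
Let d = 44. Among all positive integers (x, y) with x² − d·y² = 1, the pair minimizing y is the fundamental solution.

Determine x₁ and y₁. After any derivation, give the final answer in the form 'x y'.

199 30

√44 = [6; 1,1,1,2,1,1,1,12, …], period ℓ=8 (even) → k=7
k=0  a_k=6  p_k/q_k = 6/1
k=1  a_k=1  p_k/q_k = 7/1
k=2  a_k=1  p_k/q_k = 13/2
…
k=5  a_k=1  p_k/q_k = 73/11
k=6  a_k=1  p_k/q_k = 126/19
k=7  a_k=1  p_k/q_k = 199/30
→ (199, 30).  Check: 199²=39601, 44·30²=39600, difference 1.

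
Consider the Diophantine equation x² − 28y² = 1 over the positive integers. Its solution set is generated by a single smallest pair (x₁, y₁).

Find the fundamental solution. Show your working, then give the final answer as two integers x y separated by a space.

127 24

√28 → a₀=5, period (3,2,3,10); ℓ=4 even so k=3
k=0  a_k=5  p_k/q_k = 5/1
…
k=2  a_k=2  p_k/q_k = 37/7
k=3  a_k=3  p_k/q_k = 127/24
fundamental: x₁=127, y₁=24  (since 16129 − 28·576 = 1)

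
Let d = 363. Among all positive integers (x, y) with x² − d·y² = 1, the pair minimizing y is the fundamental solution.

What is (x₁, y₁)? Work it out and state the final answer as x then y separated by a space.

362 19

√363 = [19; 19,38, …], period ℓ=2 (even) → k=1
a_0=19:  p_0=19·1+0=19,  q_0=19·0+1=1
a_1=19:  p_1=19·19+1=362,  q_1=19·1+0=19
fundamental: x₁=362, y₁=19  (since 131044 − 363·361 = 1)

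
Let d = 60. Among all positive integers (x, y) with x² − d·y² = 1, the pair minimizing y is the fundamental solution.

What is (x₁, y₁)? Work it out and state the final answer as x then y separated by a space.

31 4

√60 → a₀=7, period (1,2,1,14); ℓ=4 even so k=3
step 0: (7, 1)  from 7·(1,0) + (0,1)
step 1: (8, 1)  from 1·(7,1) + (1,0)
step 2: (23, 3)  from 2·(8,1) + (7,1)
step 3: (31, 4)  from 1·(23,3) + (8,1)
→ (31, 4).  Check: 31²=961, 60·4²=960, difference 1.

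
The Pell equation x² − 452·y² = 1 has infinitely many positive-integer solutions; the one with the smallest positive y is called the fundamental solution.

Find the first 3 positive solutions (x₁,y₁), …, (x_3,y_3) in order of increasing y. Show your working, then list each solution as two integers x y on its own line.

[21; 3,1,5,3,10,3,5,1,3,42] for √452; ℓ=10 ⇒ convergent index 9
step 0: (21, 1)  from 21·(1,0) + (0,1)
…
step 2: (85, 4)  from 1·(64,3) + (21,1)
step 3: (489, 23)  from 5·(85,4) + (64,3)
…
step 5: (16009, 753)  from 10·(1552,73) + (489,23)
step 6: (49579, 2332)  from 3·(16009,753) + (1552,73)
step 7: (263904, 12413)  from 5·(49579,2332) + (16009,753)
step 8: (313483, 14745)  from 1·(263904,12413) + (49579,2332)
step 9: (1204353, 56648)  from 3·(313483,14745) + (263904,12413)
→ (1204353, 56648).  Check: 1204353²=1450466148609, 452·56648²=1450466148608, difference 1.
k=2:  x_2 = 1204353·1204353+452·56648·56648 = 2900932297217,  y_2 = 1204353·56648+56648·1204353 = 136448377488
k=3:  x_3 = 1204353·2900932297217+452·56648·136448377488 = 6987493029899166849,  y_3 = 1204353·136448377488+56648·2900932297217 = 328664025545553880

1204353 56648
2900932297217 136448377488
6987493029899166849 328664025545553880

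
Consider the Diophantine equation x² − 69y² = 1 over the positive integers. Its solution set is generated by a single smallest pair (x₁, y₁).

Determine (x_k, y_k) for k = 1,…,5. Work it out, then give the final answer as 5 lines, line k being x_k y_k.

√69 = [8; 3,3,1,4,1,3,3,16, …], period ℓ=8 (even) → k=7
step 0: (8, 1)  from 8·(1,0) + (0,1)
…
step 2: (83, 10)  from 3·(25,3) + (8,1)
…
step 4: (515, 62)  from 4·(108,13) + (83,10)
step 5: (623, 75)  from 1·(515,62) + (108,13)
step 6: (2384, 287)  from 3·(623,75) + (515,62)
step 7: (7775, 936)  from 3·(2384,287) + (623,75)
(x₁, y₁) = (7775, 936);  7775² − 69·936² = 1 ✓
(7775+936√69)^2 = 120901249 + 14554800√69
(7775+936√69)^3 = 1880014414175 + 226327139064√69
(7775+936√69)^4 = 29234224019520001 + 3519386997890400√69
(7775+936√69)^5 = 454592181623521601375 + 54726467590868580936√69

7775 936
120901249 14554800
1880014414175 226327139064
29234224019520001 3519386997890400
454592181623521601375 54726467590868580936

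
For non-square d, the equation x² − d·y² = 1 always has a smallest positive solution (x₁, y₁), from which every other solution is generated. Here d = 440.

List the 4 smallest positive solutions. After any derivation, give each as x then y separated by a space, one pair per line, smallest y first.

√440 = [20; 1,40, …], period ℓ=2 (even) → k=1
step 0: (20, 1)  from 20·(1,0) + (0,1)
step 1: (21, 1)  from 1·(20,1) + (1,0)
→ (21, 1).  Check: 21²=441, 440·1²=440, difference 1.
(x_2, y_2) = (21·21 + 440·1·1, 21·1 + 1·21) = (881, 42)
(x_3, y_3) = (21·881 + 440·1·42, 21·42 + 1·881) = (36981, 1763)
(x_4, y_4) = (21·36981 + 440·1·1763, 21·1763 + 1·36981) = (1552321, 74004)

21 1
881 42
36981 1763
1552321 74004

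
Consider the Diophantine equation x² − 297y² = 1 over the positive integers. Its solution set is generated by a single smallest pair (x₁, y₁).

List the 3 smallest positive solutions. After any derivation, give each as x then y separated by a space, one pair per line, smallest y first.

48599 2820
4723725601 274098360
459136680917399 26641812392460

√297 → a₀=17, period (4,3,1,1,2,1,1,3,4,34); ℓ=10 even so k=9
k=0  a_k=17  p_k/q_k = 17/1
k=1  a_k=4  p_k/q_k = 69/4
…
k=3  a_k=1  p_k/q_k = 293/17
k=4  a_k=1  p_k/q_k = 517/30
k=5  a_k=2  p_k/q_k = 1327/77
k=6  a_k=1  p_k/q_k = 1844/107
…
k=8  a_k=3  p_k/q_k = 11357/659
k=9  a_k=4  p_k/q_k = 48599/2820
fundamental: x₁=48599, y₁=2820  (since 2361862801 − 297·7952400 = 1)
(48599+2820√297)^2 = 4723725601 + 274098360√297
(48599+2820√297)^3 = 459136680917399 + 26641812392460√297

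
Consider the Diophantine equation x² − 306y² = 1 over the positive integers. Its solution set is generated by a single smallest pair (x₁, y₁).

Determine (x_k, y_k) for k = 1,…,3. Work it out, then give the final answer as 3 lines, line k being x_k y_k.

√306 = [17; 2,34, …], period ℓ=2 (even) → k=1
i=0: a=17 ⇒ p=17, q=1
i=1: a=2 ⇒ p=35, q=2
fundamental: x₁=35, y₁=2  (since 1225 − 306·4 = 1)
k=2:  x_2 = 35·35+306·2·2 = 2449,  y_2 = 35·2+2·35 = 140
k=3:  x_3 = 35·2449+306·2·140 = 171395,  y_3 = 35·140+2·2449 = 9798

35 2
2449 140
171395 9798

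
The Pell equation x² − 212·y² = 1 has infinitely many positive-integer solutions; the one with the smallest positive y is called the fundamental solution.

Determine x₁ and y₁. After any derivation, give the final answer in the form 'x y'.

d=212: √d = [14; 1,1,3,1,1,…,1,1,28] (ℓ=14, even), read p_13/q_13
i=0: a=14 ⇒ p=14, q=1
i=1: a=1 ⇒ p=15, q=1
i=2: a=1 ⇒ p=29, q=2
…
i=4: a=1 ⇒ p=131, q=9
i=5: a=1 ⇒ p=233, q=16
i=6: a=1 ⇒ p=364, q=25
i=7: a=6 ⇒ p=2417, q=166
i=8: a=1 ⇒ p=2781, q=191
i=9: a=1 ⇒ p=5198, q=357
…
i=11: a=3 ⇒ p=29135, q=2001
i=12: a=1 ⇒ p=37114, q=2549
i=13: a=1 ⇒ p=66249, q=4550
fundamental: x₁=66249, y₁=4550  (since 4388930001 − 212·20702500 = 1)

66249 4550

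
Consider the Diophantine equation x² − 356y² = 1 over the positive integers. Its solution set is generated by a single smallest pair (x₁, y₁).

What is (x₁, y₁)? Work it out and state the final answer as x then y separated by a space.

[18; 1,6,1,1,2,…,6,1,36] for √356; ℓ=14 ⇒ convergent index 13
k=0  a_k=18  p_k/q_k = 18/1
k=1  a_k=1  p_k/q_k = 19/1
k=2  a_k=6  p_k/q_k = 132/7
…
k=4  a_k=1  p_k/q_k = 283/15
…
k=9  a_k=2  p_k/q_k = 28151/1492
k=10  a_k=1  p_k/q_k = 37868/2007
k=11  a_k=1  p_k/q_k = 66019/3499
k=12  a_k=6  p_k/q_k = 433982/23001
k=13  a_k=1  p_k/q_k = 500001/26500
fundamental: x₁=500001, y₁=26500  (since 250001000001 − 356·702250000 = 1)

500001 26500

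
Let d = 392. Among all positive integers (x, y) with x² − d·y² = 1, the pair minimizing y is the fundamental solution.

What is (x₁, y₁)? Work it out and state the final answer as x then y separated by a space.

99 5

[19; 1,3,1,38] for √392; ℓ=4 ⇒ convergent index 3
step 0: (19, 1)  from 19·(1,0) + (0,1)
…
step 2: (79, 4)  from 3·(20,1) + (19,1)
step 3: (99, 5)  from 1·(79,4) + (20,1)
→ (99, 5).  Check: 99²=9801, 392·5²=9800, difference 1.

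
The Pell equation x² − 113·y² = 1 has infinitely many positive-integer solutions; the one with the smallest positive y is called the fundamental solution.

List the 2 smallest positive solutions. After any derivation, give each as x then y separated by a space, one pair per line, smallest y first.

√113 → a₀=10, period (1,1,1,2,2,1,1,1,20); ℓ=9 odd so k=17
i=0: a=10 ⇒ p=10, q=1
i=1: a=1 ⇒ p=11, q=1
…
i=5: a=2 ⇒ p=202, q=19
i=6: a=1 ⇒ p=287, q=27
…
i=8: a=1 ⇒ p=776, q=73
…
i=14: a=2 ⇒ p=313483, q=29490
i=15: a=1 ⇒ p=445435, q=41903
i=16: a=1 ⇒ p=758918, q=71393
i=17: a=1 ⇒ p=1204353, q=113296
→ (1204353, 113296).  Check: 1204353²=1450466148609, 113·113296²=1450466148608, difference 1.
k=2:  x_2 = 1204353·1204353+113·113296·113296 = 2900932297217,  y_2 = 1204353·113296+113296·1204353 = 272896754976

1204353 113296
2900932297217 272896754976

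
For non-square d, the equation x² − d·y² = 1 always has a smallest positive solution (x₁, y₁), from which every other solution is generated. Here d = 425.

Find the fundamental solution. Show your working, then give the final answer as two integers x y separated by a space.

143649 6968

d=425: √d = [20; 1,1,1,1,1,1,40] (ℓ=7, odd), read p_13/q_13
a_0=20:  p_0=20·1+0=20,  q_0=20·0+1=1
…
a_2=1:  p_2=1·21+20=41,  q_2=1·1+1=2
…
a_5=1:  p_5=1·103+62=165,  q_5=1·5+3=8
a_6=1:  p_6=1·165+103=268,  q_6=1·8+5=13
a_7=40:  p_7=40·268+165=10885,  q_7=40·13+8=528
…
a_10=1:  p_10=1·22038+11153=33191,  q_10=1·1069+541=1610
a_11=1:  p_11=1·33191+22038=55229,  q_11=1·1610+1069=2679
a_12=1:  p_12=1·55229+33191=88420,  q_12=1·2679+1610=4289
a_13=1:  p_13=1·88420+55229=143649,  q_13=1·4289+2679=6968
fundamental: x₁=143649, y₁=6968  (since 20635035201 − 425·48553024 = 1)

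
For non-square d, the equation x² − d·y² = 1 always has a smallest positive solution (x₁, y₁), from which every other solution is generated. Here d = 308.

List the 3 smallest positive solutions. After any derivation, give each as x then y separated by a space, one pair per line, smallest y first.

351 20
246401 14040
172973151 9856060

d=308: √d = [17; 1,1,4,1,1,34] (ℓ=6, even), read p_5/q_5
k=0  a_k=17  p_k/q_k = 17/1
k=1  a_k=1  p_k/q_k = 18/1
k=2  a_k=1  p_k/q_k = 35/2
k=3  a_k=4  p_k/q_k = 158/9
k=4  a_k=1  p_k/q_k = 193/11
k=5  a_k=1  p_k/q_k = 351/20
(x₁, y₁) = (351, 20);  351² − 308·20² = 1 ✓
k=2:  x_2 = 351·351+308·20·20 = 246401,  y_2 = 351·20+20·351 = 14040
k=3:  x_3 = 351·246401+308·20·14040 = 172973151,  y_3 = 351·14040+20·246401 = 9856060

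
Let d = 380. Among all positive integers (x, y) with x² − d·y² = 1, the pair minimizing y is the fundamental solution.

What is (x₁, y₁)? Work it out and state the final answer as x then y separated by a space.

39 2

√380 = [19; 2,38, …], period ℓ=2 (even) → k=1
k=0  a_k=19  p_k/q_k = 19/1
k=1  a_k=2  p_k/q_k = 39/2
(x₁, y₁) = (39, 2);  39² − 380·2² = 1 ✓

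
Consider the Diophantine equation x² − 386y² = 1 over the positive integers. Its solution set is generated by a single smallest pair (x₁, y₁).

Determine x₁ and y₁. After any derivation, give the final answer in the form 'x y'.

111555 5678

√386 = [19; 1,1,1,4,1,18,1,4,1,1,1,38, …], period ℓ=12 (even) → k=11
i=0: a=19 ⇒ p=19, q=1
i=1: a=1 ⇒ p=20, q=1
i=2: a=1 ⇒ p=39, q=2
i=3: a=1 ⇒ p=59, q=3
i=4: a=4 ⇒ p=275, q=14
i=5: a=1 ⇒ p=334, q=17
i=6: a=18 ⇒ p=6287, q=320
i=7: a=1 ⇒ p=6621, q=337
…
i=9: a=1 ⇒ p=39392, q=2005
i=10: a=1 ⇒ p=72163, q=3673
i=11: a=1 ⇒ p=111555, q=5678
fundamental: x₁=111555, y₁=5678  (since 12444518025 − 386·32239684 = 1)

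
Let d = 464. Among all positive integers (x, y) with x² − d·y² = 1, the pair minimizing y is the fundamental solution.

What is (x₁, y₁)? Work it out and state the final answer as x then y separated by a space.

√464 = [21; 1,1,5,1,1,1,5,1,1,42, …], period ℓ=10 (even) → k=9
step 0: (21, 1)  from 21·(1,0) + (0,1)
step 1: (22, 1)  from 1·(21,1) + (1,0)
step 2: (43, 2)  from 1·(22,1) + (21,1)
…
step 4: (280, 13)  from 1·(237,11) + (43,2)
step 5: (517, 24)  from 1·(280,13) + (237,11)
step 6: (797, 37)  from 1·(517,24) + (280,13)
step 7: (4502, 209)  from 5·(797,37) + (517,24)
step 8: (5299, 246)  from 1·(4502,209) + (797,37)
step 9: (9801, 455)  from 1·(5299,246) + (4502,209)
fundamental: x₁=9801, y₁=455  (since 96059601 − 464·207025 = 1)

9801 455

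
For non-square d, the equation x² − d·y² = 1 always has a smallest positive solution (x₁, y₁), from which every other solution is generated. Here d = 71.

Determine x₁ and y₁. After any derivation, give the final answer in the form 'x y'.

√71 → a₀=8, period (2,2,1,7,1,2,2,16); ℓ=8 even so k=7
k=0  a_k=8  p_k/q_k = 8/1
k=1  a_k=2  p_k/q_k = 17/2
k=2  a_k=2  p_k/q_k = 42/5
k=3  a_k=1  p_k/q_k = 59/7
k=4  a_k=7  p_k/q_k = 455/54
k=5  a_k=1  p_k/q_k = 514/61
k=6  a_k=2  p_k/q_k = 1483/176
k=7  a_k=2  p_k/q_k = 3480/413
(x₁, y₁) = (3480, 413);  3480² − 71·413² = 1 ✓

3480 413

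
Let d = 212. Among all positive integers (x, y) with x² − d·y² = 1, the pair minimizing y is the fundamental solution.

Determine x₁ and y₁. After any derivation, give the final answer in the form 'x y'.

d=212: √d = [14; 1,1,3,1,1,…,1,1,28] (ℓ=14, even), read p_13/q_13
a_0=14:  p_0=14·1+0=14,  q_0=14·0+1=1
…
a_3=3:  p_3=3·29+15=102,  q_3=3·2+1=7
…
a_5=1:  p_5=1·131+102=233,  q_5=1·9+7=16
…
a_7=6:  p_7=6·364+233=2417,  q_7=6·25+16=166
a_8=1:  p_8=1·2417+364=2781,  q_8=1·166+25=191
…
a_12=1:  p_12=1·29135+7979=37114,  q_12=1·2001+548=2549
a_13=1:  p_13=1·37114+29135=66249,  q_13=1·2549+2001=4550
fundamental: x₁=66249, y₁=4550  (since 4388930001 − 212·20702500 = 1)

66249 4550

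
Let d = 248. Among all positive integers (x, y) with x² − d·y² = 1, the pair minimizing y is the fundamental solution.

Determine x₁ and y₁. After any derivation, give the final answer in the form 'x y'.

63 4

[15; 1,2,1,30] for √248; ℓ=4 ⇒ convergent index 3
k=0  a_k=15  p_k/q_k = 15/1
…
k=2  a_k=2  p_k/q_k = 47/3
k=3  a_k=1  p_k/q_k = 63/4
→ (63, 4).  Check: 63²=3969, 248·4²=3968, difference 1.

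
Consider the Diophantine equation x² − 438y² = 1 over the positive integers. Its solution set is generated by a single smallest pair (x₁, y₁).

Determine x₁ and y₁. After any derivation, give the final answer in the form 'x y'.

293 14

√438 → a₀=20, period (1,12,1,40); ℓ=4 even so k=3
a_0=20:  p_0=20·1+0=20,  q_0=20·0+1=1
…
a_2=12:  p_2=12·21+20=272,  q_2=12·1+1=13
a_3=1:  p_3=1·272+21=293,  q_3=1·13+1=14
(x₁, y₁) = (293, 14);  293² − 438·14² = 1 ✓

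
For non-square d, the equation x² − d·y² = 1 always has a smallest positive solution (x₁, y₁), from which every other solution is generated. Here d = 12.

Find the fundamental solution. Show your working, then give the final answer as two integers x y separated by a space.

7 2

d=12: √d = [3; 2,6] (ℓ=2, even), read p_1/q_1
step 0: (3, 1)  from 3·(1,0) + (0,1)
step 1: (7, 2)  from 2·(3,1) + (1,0)
(x₁, y₁) = (7, 2);  7² − 12·2² = 1 ✓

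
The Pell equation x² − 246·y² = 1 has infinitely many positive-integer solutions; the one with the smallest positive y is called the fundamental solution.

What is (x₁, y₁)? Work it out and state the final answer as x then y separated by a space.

d=246: √d = [15; 1,2,5,1,14,1,5,2,1,30] (ℓ=10, even), read p_9/q_9
a_0=15:  p_0=15·1+0=15,  q_0=15·0+1=1
a_1=1:  p_1=1·15+1=16,  q_1=1·1+0=1
…
a_8=2:  p_8=2·28028+4721=60777,  q_8=2·1787+301=3875
a_9=1:  p_9=1·60777+28028=88805,  q_9=1·3875+1787=5662
(x₁, y₁) = (88805, 5662);  88805² − 246·5662² = 1 ✓

88805 5662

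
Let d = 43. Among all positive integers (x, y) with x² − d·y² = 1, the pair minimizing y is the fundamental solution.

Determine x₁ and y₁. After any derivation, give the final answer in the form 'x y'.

√43 → a₀=6, period (1,1,3,1,5,1,3,1,1,12); ℓ=10 even so k=9
step 0: (6, 1)  from 6·(1,0) + (0,1)
step 1: (7, 1)  from 1·(6,1) + (1,0)
step 2: (13, 2)  from 1·(7,1) + (6,1)
step 3: (46, 7)  from 3·(13,2) + (7,1)
…
step 7: (1541, 235)  from 3·(400,61) + (341,52)
step 8: (1941, 296)  from 1·(1541,235) + (400,61)
step 9: (3482, 531)  from 1·(1941,296) + (1541,235)
(x₁, y₁) = (3482, 531);  3482² − 43·531² = 1 ✓

3482 531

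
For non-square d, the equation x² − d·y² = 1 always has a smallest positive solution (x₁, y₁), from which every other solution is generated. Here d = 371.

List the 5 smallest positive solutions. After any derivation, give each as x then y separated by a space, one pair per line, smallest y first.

√371 = [19; 3,1,4,1,3,38, …], period ℓ=6 (even) → k=5
step 0: (19, 1)  from 19·(1,0) + (0,1)
…
step 2: (77, 4)  from 1·(58,3) + (19,1)
step 3: (366, 19)  from 4·(77,4) + (58,3)
step 4: (443, 23)  from 1·(366,19) + (77,4)
step 5: (1695, 88)  from 3·(443,23) + (366,19)
→ (1695, 88).  Check: 1695²=2873025, 371·88²=2873024, difference 1.
(1695+88√371)^2 = 5746049 + 298320√371
(1695+88√371)^3 = 19479104415 + 1011304712√371
(1695+88√371)^4 = 66034158220801 + 3428322675360√371
(1695+88√371)^5 = 223855776889410975 + 11622012858165688√371

1695 88
5746049 298320
19479104415 1011304712
66034158220801 3428322675360
223855776889410975 11622012858165688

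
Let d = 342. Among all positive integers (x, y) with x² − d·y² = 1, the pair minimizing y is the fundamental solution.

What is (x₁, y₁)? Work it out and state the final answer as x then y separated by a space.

√342 → a₀=18, period (2,36); ℓ=2 even so k=1
a_0=18:  p_0=18·1+0=18,  q_0=18·0+1=1
a_1=2:  p_1=2·18+1=37,  q_1=2·1+0=2
fundamental: x₁=37, y₁=2  (since 1369 − 342·4 = 1)

37 2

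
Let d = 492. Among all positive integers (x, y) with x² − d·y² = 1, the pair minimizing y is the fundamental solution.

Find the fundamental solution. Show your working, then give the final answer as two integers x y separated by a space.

d=492: √d = [22; 5,1,1,10,1,1,5,44] (ℓ=8, even), read p_7/q_7
i=0: a=22 ⇒ p=22, q=1
…
i=3: a=1 ⇒ p=244, q=11
…
i=6: a=1 ⇒ p=5390, q=243
i=7: a=5 ⇒ p=29767, q=1342
fundamental: x₁=29767, y₁=1342  (since 886074289 − 492·1800964 = 1)

29767 1342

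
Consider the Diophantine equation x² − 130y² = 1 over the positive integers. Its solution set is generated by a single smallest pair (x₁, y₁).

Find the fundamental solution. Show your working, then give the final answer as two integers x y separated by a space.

[11; 2,2,22] for √130; ℓ=3 ⇒ convergent index 5
step 0: (11, 1)  from 11·(1,0) + (0,1)
step 1: (23, 2)  from 2·(11,1) + (1,0)
step 2: (57, 5)  from 2·(23,2) + (11,1)
…
step 4: (2611, 229)  from 2·(1277,112) + (57,5)
step 5: (6499, 570)  from 2·(2611,229) + (1277,112)
fundamental: x₁=6499, y₁=570  (since 42237001 − 130·324900 = 1)

6499 570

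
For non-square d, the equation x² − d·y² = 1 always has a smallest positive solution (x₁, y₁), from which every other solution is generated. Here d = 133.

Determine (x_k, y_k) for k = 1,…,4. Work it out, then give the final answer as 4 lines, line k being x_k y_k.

d=133: √d = [11; 1,1,7,5,1,…,1,1,22] (ℓ=16, even), read p_15/q_15
k=0  a_k=11  p_k/q_k = 11/1
k=1  a_k=1  p_k/q_k = 12/1
…
k=4  a_k=5  p_k/q_k = 888/77
…
k=6  a_k=1  p_k/q_k = 1949/169
…
k=9  a_k=1  p_k/q_k = 10979/952
k=10  a_k=1  p_k/q_k = 18948/1643
k=11  a_k=1  p_k/q_k = 29927/2595
k=12  a_k=5  p_k/q_k = 168583/14618
k=13  a_k=7  p_k/q_k = 1210008/104921
k=14  a_k=1  p_k/q_k = 1378591/119539
k=15  a_k=1  p_k/q_k = 2588599/224460
(x₁, y₁) = (2588599, 224460);  2588599² − 133·224460² = 1 ✓
n=2: (2588599,224460)∘(2588599,224460) = (2588599·2588599+133·224460·224460, 2588599·224460+224460·2588599) = (13401689565601,1162073863080)
n=3: (13401689565601,1162073863080)∘(2588599,224460) = (2588599·13401689565601+133·224460·1162073863080, 2588599·1162073863080+224460·13401689565601) = (69383200415647777399,6016286479789825380)
n=4: (69383200415647777399,6016286479789825380)∘(2588599,224460) = (2588599·69383200415647777399+133·224460·6016286479789825380, 2588599·6016286479789825380+224460·69383200415647777399) = (359210566425477440164982401,31147506330593762303822160)

2588599 224460
13401689565601 1162073863080
69383200415647777399 6016286479789825380
359210566425477440164982401 31147506330593762303822160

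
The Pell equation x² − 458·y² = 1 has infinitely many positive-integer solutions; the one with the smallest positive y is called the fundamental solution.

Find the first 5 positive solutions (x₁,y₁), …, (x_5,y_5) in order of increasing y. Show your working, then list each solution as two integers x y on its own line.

d=458: √d = [21; 2,2,42] (ℓ=3, odd), read p_5/q_5
step 0: (21, 1)  from 21·(1,0) + (0,1)
step 1: (43, 2)  from 2·(21,1) + (1,0)
…
step 3: (4537, 212)  from 42·(107,5) + (43,2)
step 4: (9181, 429)  from 2·(4537,212) + (107,5)
step 5: (22899, 1070)  from 2·(9181,429) + (4537,212)
(x₁, y₁) = (22899, 1070);  22899² − 458·1070² = 1 ✓
k=2:  x_2 = 22899·22899+458·1070·1070 = 1048728401,  y_2 = 22899·1070+1070·22899 = 49003860
k=3:  x_3 = 22899·1048728401+458·1070·49003860 = 48029663286099,  y_3 = 22899·49003860+1070·1048728401 = 2244278779210
k=4:  x_4 = 22899·48029663286099+458·1070·2244278779210 = 2199662518128033601,  y_4 = 22899·2244278779210+1070·48029663286099 = 102783479481255720
k=5:  x_5 = 22899·2199662518128033601+458·1070·102783479481255720 = 100740143957198019572499,  y_5 = 22899·102783479481255720+1070·2199662518128033601 = 4707277791038270685350

22899 1070
1048728401 49003860
48029663286099 2244278779210
2199662518128033601 102783479481255720
100740143957198019572499 4707277791038270685350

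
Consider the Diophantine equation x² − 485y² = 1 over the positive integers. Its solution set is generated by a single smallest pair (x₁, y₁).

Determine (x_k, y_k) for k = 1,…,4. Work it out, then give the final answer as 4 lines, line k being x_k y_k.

√485 → a₀=22, period (44); ℓ=1 odd so k=1
a_0=22:  p_0=22·1+0=22,  q_0=22·0+1=1
a_1=44:  p_1=44·22+1=969,  q_1=44·1+0=44
fundamental: x₁=969, y₁=44  (since 938961 − 485·1936 = 1)
(969+44√485)^2 = 1877921 + 85272√485
(969+44√485)^3 = 3639409929 + 165257092√485
(969+44√485)^4 = 7053174564481 + 320268159024√485

969 44
1877921 85272
3639409929 165257092
7053174564481 320268159024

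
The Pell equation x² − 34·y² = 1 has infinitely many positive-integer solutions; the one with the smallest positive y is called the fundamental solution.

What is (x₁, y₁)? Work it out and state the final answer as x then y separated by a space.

35 6

√34 = [5; 1,4,1,10, …], period ℓ=4 (even) → k=3
step 0: (5, 1)  from 5·(1,0) + (0,1)
step 1: (6, 1)  from 1·(5,1) + (1,0)
step 2: (29, 5)  from 4·(6,1) + (5,1)
step 3: (35, 6)  from 1·(29,5) + (6,1)
(x₁, y₁) = (35, 6);  35² − 34·6² = 1 ✓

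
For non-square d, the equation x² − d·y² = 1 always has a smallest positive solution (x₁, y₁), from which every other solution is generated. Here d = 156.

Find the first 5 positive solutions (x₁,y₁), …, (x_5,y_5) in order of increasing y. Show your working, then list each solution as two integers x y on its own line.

25 2
1249 100
62425 4998
3120001 249800
155937625 12485002

[12; 2,24] for √156; ℓ=2 ⇒ convergent index 1
i=0: a=12 ⇒ p=12, q=1
i=1: a=2 ⇒ p=25, q=2
(x₁, y₁) = (25, 2);  25² − 156·2² = 1 ✓
k=2:  x_2 = 25·25+156·2·2 = 1249,  y_2 = 25·2+2·25 = 100
k=3:  x_3 = 25·1249+156·2·100 = 62425,  y_3 = 25·100+2·1249 = 4998
k=4:  x_4 = 25·62425+156·2·4998 = 3120001,  y_4 = 25·4998+2·62425 = 249800
k=5:  x_5 = 25·3120001+156·2·249800 = 155937625,  y_5 = 25·249800+2·3120001 = 12485002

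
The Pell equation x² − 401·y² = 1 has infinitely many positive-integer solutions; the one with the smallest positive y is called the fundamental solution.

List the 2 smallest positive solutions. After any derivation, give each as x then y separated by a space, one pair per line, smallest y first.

√401 → a₀=20, period (40); ℓ=1 odd so k=1
k=0  a_k=20  p_k/q_k = 20/1
k=1  a_k=40  p_k/q_k = 801/40
→ (801, 40).  Check: 801²=641601, 401·40²=641600, difference 1.
k=2:  x_2 = 801·801+401·40·40 = 1283201,  y_2 = 801·40+40·801 = 64080

801 40
1283201 64080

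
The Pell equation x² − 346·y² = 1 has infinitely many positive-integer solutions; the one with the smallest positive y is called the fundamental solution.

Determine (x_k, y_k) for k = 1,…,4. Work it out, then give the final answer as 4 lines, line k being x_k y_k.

17299 930
598510801 32176140
20707276675699 1113230090790
716430357827323201 38515534648976280

√346 = [18; 1,1,1,1,36, …], period ℓ=5 (odd) → k=9
step 0: (18, 1)  from 18·(1,0) + (0,1)
…
step 5: (3404, 183)  from 36·(93,5) + (56,3)
step 6: (3497, 188)  from 1·(3404,183) + (93,5)
…
step 8: (10398, 559)  from 1·(6901,371) + (3497,188)
step 9: (17299, 930)  from 1·(10398,559) + (6901,371)
(x₁, y₁) = (17299, 930);  17299² − 346·930² = 1 ✓
(x_2, y_2) = (17299·17299 + 346·930·930, 17299·930 + 930·17299) = (598510801, 32176140)
(x_3, y_3) = (17299·598510801 + 346·930·32176140, 17299·32176140 + 930·598510801) = (20707276675699, 1113230090790)
(x_4, y_4) = (17299·20707276675699 + 346·930·1113230090790, 17299·1113230090790 + 930·20707276675699) = (716430357827323201, 38515534648976280)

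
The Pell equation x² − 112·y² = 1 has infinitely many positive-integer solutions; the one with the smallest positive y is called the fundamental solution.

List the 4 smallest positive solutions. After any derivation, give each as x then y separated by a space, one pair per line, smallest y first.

127 12
32257 3048
8193151 774180
2081028097 196638672

[10; 1,1,2,1,1,20] for √112; ℓ=6 ⇒ convergent index 5
k=0  a_k=10  p_k/q_k = 10/1
…
k=2  a_k=1  p_k/q_k = 21/2
…
k=4  a_k=1  p_k/q_k = 74/7
k=5  a_k=1  p_k/q_k = 127/12
→ (127, 12).  Check: 127²=16129, 112·12²=16128, difference 1.
k=2:  x_2 = 127·127+112·12·12 = 32257,  y_2 = 127·12+12·127 = 3048
k=3:  x_3 = 127·32257+112·12·3048 = 8193151,  y_3 = 127·3048+12·32257 = 774180
k=4:  x_4 = 127·8193151+112·12·774180 = 2081028097,  y_4 = 127·774180+12·8193151 = 196638672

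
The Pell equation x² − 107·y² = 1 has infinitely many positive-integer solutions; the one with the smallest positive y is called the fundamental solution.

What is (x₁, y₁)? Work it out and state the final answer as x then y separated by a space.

962 93

[10; 2,1,9,1,2,20] for √107; ℓ=6 ⇒ convergent index 5
k=0  a_k=10  p_k/q_k = 10/1
k=1  a_k=2  p_k/q_k = 21/2
k=2  a_k=1  p_k/q_k = 31/3
k=3  a_k=9  p_k/q_k = 300/29
k=4  a_k=1  p_k/q_k = 331/32
k=5  a_k=2  p_k/q_k = 962/93
→ (962, 93).  Check: 962²=925444, 107·93²=925443, difference 1.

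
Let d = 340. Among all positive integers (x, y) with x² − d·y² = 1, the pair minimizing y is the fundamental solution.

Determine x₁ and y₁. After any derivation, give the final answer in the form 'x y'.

285769 15498

√340 = [18; 2,3,1,1,1,…,3,2,36, …], period ℓ=14 (even) → k=13
k=0  a_k=18  p_k/q_k = 18/1
k=1  a_k=2  p_k/q_k = 37/2
…
k=4  a_k=1  p_k/q_k = 295/16
…
k=6  a_k=1  p_k/q_k = 756/41
…
k=12  a_k=3  p_k/q_k = 125478/6805
k=13  a_k=2  p_k/q_k = 285769/15498
→ (285769, 15498).  Check: 285769²=81663921361, 340·15498²=81663921360, difference 1.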